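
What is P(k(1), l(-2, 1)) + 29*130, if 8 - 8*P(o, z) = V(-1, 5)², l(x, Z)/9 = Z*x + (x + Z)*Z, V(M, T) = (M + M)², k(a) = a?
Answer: 3769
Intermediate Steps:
V(M, T) = 4*M² (V(M, T) = (2*M)² = 4*M²)
l(x, Z) = 9*Z*x + 9*Z*(Z + x) (l(x, Z) = 9*(Z*x + (x + Z)*Z) = 9*(Z*x + (Z + x)*Z) = 9*(Z*x + Z*(Z + x)) = 9*Z*x + 9*Z*(Z + x))
P(o, z) = -1 (P(o, z) = 1 - (4*(-1)²)²/8 = 1 - (4*1)²/8 = 1 - ⅛*4² = 1 - ⅛*16 = 1 - 2 = -1)
P(k(1), l(-2, 1)) + 29*130 = -1 + 29*130 = -1 + 3770 = 3769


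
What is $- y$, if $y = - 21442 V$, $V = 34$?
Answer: $729028$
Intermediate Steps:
$y = -729028$ ($y = \left(-21442\right) 34 = -729028$)
$- y = \left(-1\right) \left(-729028\right) = 729028$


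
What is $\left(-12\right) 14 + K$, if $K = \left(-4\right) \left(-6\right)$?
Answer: $-144$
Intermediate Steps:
$K = 24$
$\left(-12\right) 14 + K = \left(-12\right) 14 + 24 = -168 + 24 = -144$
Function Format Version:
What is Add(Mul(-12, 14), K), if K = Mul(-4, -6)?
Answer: -144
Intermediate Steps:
K = 24
Add(Mul(-12, 14), K) = Add(Mul(-12, 14), 24) = Add(-168, 24) = -144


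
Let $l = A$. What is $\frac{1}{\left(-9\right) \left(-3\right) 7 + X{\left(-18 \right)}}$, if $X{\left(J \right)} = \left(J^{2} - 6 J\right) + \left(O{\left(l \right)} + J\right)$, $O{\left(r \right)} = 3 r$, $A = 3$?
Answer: $\frac{1}{612} \approx 0.001634$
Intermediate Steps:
$l = 3$
$X{\left(J \right)} = 9 + J^{2} - 5 J$ ($X{\left(J \right)} = \left(J^{2} - 6 J\right) + \left(3 \cdot 3 + J\right) = \left(J^{2} - 6 J\right) + \left(9 + J\right) = 9 + J^{2} - 5 J$)
$\frac{1}{\left(-9\right) \left(-3\right) 7 + X{\left(-18 \right)}} = \frac{1}{\left(-9\right) \left(-3\right) 7 + \left(9 + \left(-18\right)^{2} - -90\right)} = \frac{1}{27 \cdot 7 + \left(9 + 324 + 90\right)} = \frac{1}{189 + 423} = \frac{1}{612}$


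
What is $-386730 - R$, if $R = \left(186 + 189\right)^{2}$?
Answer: $-527355$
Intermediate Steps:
$R = 140625$ ($R = 375^{2} = 140625$)
$-386730 - R = -386730 - 140625 = -527355$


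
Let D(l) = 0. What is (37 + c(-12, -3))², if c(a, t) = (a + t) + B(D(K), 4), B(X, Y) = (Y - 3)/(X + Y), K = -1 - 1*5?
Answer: 7921/16 ≈ 495.06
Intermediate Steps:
K = -6 (K = -1 - 5 = -6)
B(X, Y) = (-3 + Y)/(X + Y)
c(a, t) = ¼ + a + t (c(a, t) = (a + t) + (-3 + 4)/(0 + 4) = (a + t) + 1/4 = (a + t) + (¼)*1 = (a + t) + ¼ = ¼ + a + t)
(37 + c(-12, -3))² = (37 + (¼ - 12 - 3))² = (37 - 59/4)² = (89/4)² = 7921/16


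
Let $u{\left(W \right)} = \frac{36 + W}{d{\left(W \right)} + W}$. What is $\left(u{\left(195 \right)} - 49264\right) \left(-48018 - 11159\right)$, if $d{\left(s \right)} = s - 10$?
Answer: $\frac{1107798706753}{380} \approx 2.9153 \cdot 10^{9}$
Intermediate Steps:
$d{\left(s \right)} = -10 + s$
$u{\left(W \right)} = \frac{36 + W}{-10 + 2 W}$ ($u{\left(W \right)} = \frac{36 + W}{\left(-10 + W\right) + W} = \frac{36 + W}{-10 + 2 W}$)
$\left(u{\left(195 \right)} - 49264\right) \left(-48018 - 11159\right) = \left(\frac{36 + 195}{2 \left(-5 + 195\right)} - 49264\right) \left(-48018 - 11159\right) = \left(\frac{1}{2} \cdot \frac{1}{190} \cdot 231 - 49264\right) \left(-59177\right) = \left(\frac{231}{380} - 49264\right) \left(-59177\right) = \left(- \frac{18720089}{380}\right) \left(-59177\right) = \frac{1107798706753}{380}$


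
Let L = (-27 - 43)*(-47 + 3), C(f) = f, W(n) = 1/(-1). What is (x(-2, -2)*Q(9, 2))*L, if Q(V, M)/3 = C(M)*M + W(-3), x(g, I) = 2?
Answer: 55440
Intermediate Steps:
W(n) = -1
L = 3080 (L = -70*(-44) = 3080)
Q(V, M) = -3 + 3*M² (Q(V, M) = 3*(M*M - 1) = 3*(M² - 1) = 3*(-1 + M²) = -3 + 3*M²)
(x(-2, -2)*Q(9, 2))*L = (2*(-3 + 3*2²))*3080 = (2*(-3 + 3*4))*3080 = (2*(-3 + 12))*3080 = (2*9)*3080 = 18*3080 = 55440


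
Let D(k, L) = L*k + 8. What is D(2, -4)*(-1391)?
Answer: 0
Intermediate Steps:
D(k, L) = 8 + L*k
D(2, -4)*(-1391) = (8 - 4*2)*(-1391) = (8 - 8)*(-1391) = 0*(-1391) = 0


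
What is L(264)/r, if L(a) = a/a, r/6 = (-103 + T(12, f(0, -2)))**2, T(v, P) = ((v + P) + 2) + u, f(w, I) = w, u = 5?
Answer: 1/42336 ≈ 2.3621e-5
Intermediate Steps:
T(v, P) = 7 + P + v (T(v, P) = ((v + P) + 2) + 5 = ((P + v) + 2) + 5 = (2 + P + v) + 5 = 7 + P + v)
r = 42336 (r = 6*(-103 + (7 + 0 + 12))**2 = 6*(-103 + 19)**2 = 6*(-84)**2 = 6*7056 = 42336)
L(a) = 1
L(264)/r = 1/42336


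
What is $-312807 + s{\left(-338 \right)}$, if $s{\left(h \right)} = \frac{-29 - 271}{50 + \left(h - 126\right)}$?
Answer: $- \frac{21583633}{69} \approx -3.1281 \cdot 10^{5}$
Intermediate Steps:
$s{\left(h \right)} = - \frac{300}{-76 + h}$ ($s{\left(h \right)} = - \frac{300}{50 + \left(-126 + h\right)} = - \frac{300}{-76 + h}$)
$-312807 + s{\left(-338 \right)} = -312807 - \frac{300}{-76 - 338} = -312807 - \frac{300}{-414} = -312807 - - \frac{50}{69} = -312807 + \frac{50}{69} = - \frac{21583633}{69}$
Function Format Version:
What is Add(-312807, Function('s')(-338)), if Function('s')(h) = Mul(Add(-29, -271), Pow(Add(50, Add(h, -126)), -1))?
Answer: Rational(-21583633, 69) ≈ -3.1281e+5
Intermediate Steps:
Function('s')(h) = Mul(-300, Pow(Add(-76, h), -1)) (Function('s')(h) = Mul(-300, Pow(Add(50, Add(-126, h)), -1)) = Mul(-300, Pow(Add(-76, h), -1)))
Add(-312807, Function('s')(-338)) = Add(-312807, Mul(-300, Pow(Add(-76, -338), -1))) = Add(-312807, Mul(-300, Pow(-414, -1))) = Add(-312807, Mul(-300, Rational(-1, 414))) = Add(-312807, Rational(50, 69)) = Rational(-21583633, 69)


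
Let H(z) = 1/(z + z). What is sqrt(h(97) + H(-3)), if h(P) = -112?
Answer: I*sqrt(4038)/6 ≈ 10.591*I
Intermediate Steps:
H(z) = 1/(2*z)
sqrt(h(97) + H(-3)) = sqrt(-112 + (1/2)/(-3)) = sqrt(-112 + (1/2)*(-1/3)) = sqrt(-112 - 1/6) = sqrt(-673/6) = I*sqrt(4038)/6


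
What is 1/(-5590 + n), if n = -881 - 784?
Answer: -1/7255 ≈ -0.00013784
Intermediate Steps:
n = -1665
1/(-5590 + n) = 1/(-5590 - 1665) = 1/(-7255) = -1/7255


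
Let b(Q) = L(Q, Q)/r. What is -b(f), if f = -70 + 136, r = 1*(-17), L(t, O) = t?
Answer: 66/17 ≈ 3.8824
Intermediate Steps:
r = -17
f = 66
b(Q) = -Q/17 (b(Q) = Q/(-17) = Q*(-1/17) = -Q/17)
-b(f) = -(-1)*66/17 = -1*(-66/17) = 66/17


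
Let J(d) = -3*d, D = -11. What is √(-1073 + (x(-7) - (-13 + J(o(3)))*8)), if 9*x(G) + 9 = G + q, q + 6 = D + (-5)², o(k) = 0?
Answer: I*√8729/3 ≈ 31.143*I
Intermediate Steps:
q = 8 (q = -6 + (-11 + (-5)²) = -6 + (-11 + 25) = -6 + 14 = 8)
x(G) = -⅑ + G/9 (x(G) = -1 + (G + 8)/9 = -1 + (8 + G)/9 = -1 + (8/9 + G/9) = -⅑ + G/9)
√(-1073 + (x(-7) - (-13 + J(o(3)))*8)) = √(-1073 + ((-⅑ + (⅑)*(-7)) - (-13 - 3*0)*8)) = √(-1073 + ((-⅑ - 7/9) - (-13 + 0)*8)) = √(-1073 + (-8/9 - (-13)*8)) = √(-1073 + (-8/9 - 1*(-104))) = √(-1073 + (-8/9 + 104)) = √(-1073 + 928/9) = √(-8729/9) = I*√8729/3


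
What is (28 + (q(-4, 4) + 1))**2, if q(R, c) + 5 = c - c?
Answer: 576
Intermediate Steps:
q(R, c) = -5 (q(R, c) = -5 + (c - c) = -5 + 0 = -5)
(28 + (q(-4, 4) + 1))**2 = (28 + (-5 + 1))**2 = (28 - 4)**2 = 24**2 = 576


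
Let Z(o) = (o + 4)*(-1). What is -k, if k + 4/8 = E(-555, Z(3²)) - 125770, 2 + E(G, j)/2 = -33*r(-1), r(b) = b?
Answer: 251417/2 ≈ 1.2571e+5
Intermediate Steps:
Z(o) = -4 - o (Z(o) = (4 + o)*(-1) = -4 - o)
E(G, j) = 62 (E(G, j) = -4 + 2*(-33*(-1)) = -4 + 2*33 = -4 + 66 = 62)
k = -251417/2 (k = -½ + (62 - 125770) = -½ - 125708 = -251417/2 ≈ -1.2571e+5)
-k = -1*(-251417/2) = 251417/2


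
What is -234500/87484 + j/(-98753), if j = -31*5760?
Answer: -1884108865/2159826863 ≈ -0.87234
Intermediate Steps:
j = -178560
-234500/87484 + j/(-98753) = -234500/87484 - 178560/(-98753) = -234500*1/87484 - 178560*(-1/98753) = -58625/21871 + 178560/98753 = -1884108865/2159826863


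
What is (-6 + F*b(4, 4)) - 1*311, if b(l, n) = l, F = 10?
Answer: -277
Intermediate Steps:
(-6 + F*b(4, 4)) - 1*311 = (-6 + 10*4) - 1*311 = (-6 + 40) - 311 = 34 - 311 = -277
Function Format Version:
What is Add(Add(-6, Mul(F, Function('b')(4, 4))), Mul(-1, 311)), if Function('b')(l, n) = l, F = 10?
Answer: -277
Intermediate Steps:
Add(Add(-6, Mul(F, Function('b')(4, 4))), Mul(-1, 311)) = Add(Add(-6, Mul(10, 4)), Mul(-1, 311)) = Add(Add(-6, 40), -311) = Add(34, -311) = -277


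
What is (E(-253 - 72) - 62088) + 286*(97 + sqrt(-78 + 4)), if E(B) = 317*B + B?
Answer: -137696 + 286*I*sqrt(74) ≈ -1.377e+5 + 2460.3*I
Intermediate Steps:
E(B) = 318*B
(E(-253 - 72) - 62088) + 286*(97 + sqrt(-78 + 4)) = (318*(-253 - 72) - 62088) + 286*(97 + sqrt(-78 + 4)) = (318*(-325) - 62088) + 286*(97 + sqrt(-74)) = (-103350 - 62088) + 286*(97 + I*sqrt(74)) = -165438 + (27742 + 286*I*sqrt(74)) = -137696 + 286*I*sqrt(74)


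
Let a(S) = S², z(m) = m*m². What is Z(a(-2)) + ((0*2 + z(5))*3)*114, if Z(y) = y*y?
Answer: 42766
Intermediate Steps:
z(m) = m³
Z(y) = y²
Z(a(-2)) + ((0*2 + z(5))*3)*114 = ((-2)²)² + ((0*2 + 5³)*3)*114 = 4² + ((0 + 125)*3)*114 = 16 + (125*3)*114 = 16 + 375*114 = 16 + 42750 = 42766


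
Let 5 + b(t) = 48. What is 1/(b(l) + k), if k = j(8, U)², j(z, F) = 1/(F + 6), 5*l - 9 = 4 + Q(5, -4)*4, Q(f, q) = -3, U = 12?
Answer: 324/13933 ≈ 0.023254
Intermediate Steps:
l = ⅕ (l = 9/5 + (4 - 3*4)/5 = 9/5 + (4 - 12)/5 = 9/5 + (⅕)*(-8) = 9/5 - 8/5 = ⅕ ≈ 0.20000)
j(z, F) = 1/(6 + F)
b(t) = 43 (b(t) = -5 + 48 = 43)
k = 1/324 (k = (1/(6 + 12))² = (1/18)² = 1/324 ≈ 0.0030864)
1/(b(l) + k) = 1/(43 + 1/324) = 1/(13933/324) = 324/13933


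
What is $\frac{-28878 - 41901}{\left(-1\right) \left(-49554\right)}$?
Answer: $- \frac{23593}{16518} \approx -1.4283$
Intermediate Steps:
$\frac{-28878 - 41901}{\left(-1\right) \left(-49554\right)} = - \frac{70779}{49554} = \left(-70779\right) \frac{1}{49554} = - \frac{23593}{16518}$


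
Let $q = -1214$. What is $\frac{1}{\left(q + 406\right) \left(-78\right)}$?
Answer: $\frac{1}{63024} \approx 1.5867 \cdot 10^{-5}$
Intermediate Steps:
$\frac{1}{\left(q + 406\right) \left(-78\right)} = \frac{1}{\left(-1214 + 406\right) \left(-78\right)} = \frac{1}{\left(-808\right) \left(-78\right)} = \frac{1}{63024}$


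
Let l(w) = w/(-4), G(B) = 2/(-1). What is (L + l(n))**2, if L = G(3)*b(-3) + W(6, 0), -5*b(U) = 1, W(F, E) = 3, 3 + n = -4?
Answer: 10609/400 ≈ 26.522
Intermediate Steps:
n = -7 (n = -3 - 4 = -7)
G(B) = -2 (G(B) = 2*(-1) = -2)
b(U) = -1/5 (b(U) = -1/5*1 = -1/5)
L = 17/5 (L = -2*(-1/5) + 3 = 2/5 + 3 = 17/5 ≈ 3.4000)
l(w) = -w/4 (l(w) = w*(-1/4) = -w/4)
(L + l(n))**2 = (17/5 - 1/4*(-7))**2 = (17/5 + 7/4)**2 = (103/20)**2 = 10609/400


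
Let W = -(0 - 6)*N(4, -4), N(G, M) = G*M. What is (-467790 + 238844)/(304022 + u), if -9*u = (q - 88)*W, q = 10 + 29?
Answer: -343419/455249 ≈ -0.75435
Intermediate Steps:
q = 39
W = -96 (W = -(0 - 6)*4*(-4) = -(-6)*(-16) = -1*96 = -96)
u = -1568/3 (u = -(39 - 88)*(-96)/9 = -(-49)*(-96)/9 = -1/9*4704 = -1568/3 ≈ -522.67)
(-467790 + 238844)/(304022 + u) = (-467790 + 238844)/(304022 - 1568/3) = -228946/910498/3 = -228946*3/910498 = -343419/455249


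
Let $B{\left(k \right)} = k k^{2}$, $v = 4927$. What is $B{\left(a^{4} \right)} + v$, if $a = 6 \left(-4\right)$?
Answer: $36520347436061503$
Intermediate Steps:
$a = -24$
$B{\left(k \right)} = k^{3}$
$B{\left(a^{4} \right)} + v = \left(\left(-24\right)^{4}\right)^{3} + 4927 = 331776^{3} + 4927 = 36520347436056576 + 4927 = 36520347436061503$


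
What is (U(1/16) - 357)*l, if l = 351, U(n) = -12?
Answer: -129519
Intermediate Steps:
(U(1/16) - 357)*l = (-12 - 357)*351 = -369*351 = -129519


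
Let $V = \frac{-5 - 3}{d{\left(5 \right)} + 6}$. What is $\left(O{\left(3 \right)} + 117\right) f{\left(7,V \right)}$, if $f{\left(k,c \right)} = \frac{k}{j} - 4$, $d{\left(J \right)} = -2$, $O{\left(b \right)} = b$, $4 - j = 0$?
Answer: $-270$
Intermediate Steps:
$j = 4$ ($j = 4 - 0 = 4 + 0 = 4$)
$V = -2$ ($V = \frac{-5 - 3}{-2 + 6} = - \frac{8}{4} = \left(-8\right) \frac{1}{4} = -2$)
$f{\left(k,c \right)} = -4 + \frac{k}{4}$ ($f{\left(k,c \right)} = \frac{k}{4} - 4 = -4 + \frac{k}{4}$)
$\left(O{\left(3 \right)} + 117\right) f{\left(7,V \right)} = \left(3 + 117\right) \left(-4 + \frac{1}{4} \cdot 7\right) = 120 \left(-4 + \frac{7}{4}\right) = 120 \left(- \frac{9}{4}\right) = -270$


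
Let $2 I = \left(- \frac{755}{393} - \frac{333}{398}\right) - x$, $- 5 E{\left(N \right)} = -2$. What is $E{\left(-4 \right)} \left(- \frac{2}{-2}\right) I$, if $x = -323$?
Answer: $\frac{50090363}{782070} \approx 64.048$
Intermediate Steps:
$E{\left(N \right)} = \frac{2}{5}$ ($E{\left(N \right)} = \left(- \frac{1}{5}\right) \left(-2\right) = \frac{2}{5}$)
$I = \frac{50090363}{312828}$ ($I = \frac{\left(- \frac{755}{393} - \frac{333}{398}\right) - -323}{2} = \frac{\left(\left(-755\right) \frac{1}{393} - \frac{333}{398}\right) + 323}{2} = \frac{\left(- \frac{755}{393} - \frac{333}{398}\right) + 323}{2} = \frac{- \frac{431359}{156414} + 323}{2} = \frac{1}{2} \cdot \frac{50090363}{156414} = \frac{50090363}{312828} \approx 160.12$)
$E{\left(-4 \right)} \left(- \frac{2}{-2}\right) I = \frac{2 \left(- \frac{2}{-2}\right)}{5} \cdot \frac{50090363}{312828} = \frac{2 \left(\left(-2\right) \left(- \frac{1}{2}\right)\right)}{5} \cdot \frac{50090363}{312828} = \frac{2}{5} \cdot 1 \cdot \frac{50090363}{312828} = \frac{2}{5} \cdot \frac{50090363}{312828} = \frac{50090363}{782070}$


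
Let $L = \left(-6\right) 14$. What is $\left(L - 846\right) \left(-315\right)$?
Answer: $292950$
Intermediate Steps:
$L = -84$
$\left(L - 846\right) \left(-315\right) = \left(-84 - 846\right) \left(-315\right) = \left(-930\right) \left(-315\right) = 292950$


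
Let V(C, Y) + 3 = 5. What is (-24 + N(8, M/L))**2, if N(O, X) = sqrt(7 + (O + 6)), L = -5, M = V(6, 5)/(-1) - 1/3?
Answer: (24 - sqrt(21))**2 ≈ 377.04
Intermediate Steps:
V(C, Y) = 2 (V(C, Y) = -3 + 5 = 2)
M = -7/3 (M = 2/(-1) - 1/3 = 2*(-1) - 1*1/3 = -2 - 1/3 = -7/3 ≈ -2.3333)
N(O, X) = sqrt(13 + O) (N(O, X) = sqrt(7 + (6 + O)) = sqrt(13 + O))
(-24 + N(8, M/L))**2 = (-24 + sqrt(13 + 8))**2 = (-24 + sqrt(21))**2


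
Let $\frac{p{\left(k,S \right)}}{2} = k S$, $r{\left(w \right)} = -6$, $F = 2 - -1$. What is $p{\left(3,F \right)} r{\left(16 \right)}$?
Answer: $-108$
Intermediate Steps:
$F = 3$ ($F = 2 + 1 = 3$)
$p{\left(k,S \right)} = 2 S k$ ($p{\left(k,S \right)} = 2 k S = 2 S k$)
$p{\left(3,F \right)} r{\left(16 \right)} = 2 \cdot 3 \cdot 3 \left(-6\right) = 18 \left(-6\right) = -108$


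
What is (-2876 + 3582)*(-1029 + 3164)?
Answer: 1507310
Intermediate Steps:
(-2876 + 3582)*(-1029 + 3164) = 706*2135 = 1507310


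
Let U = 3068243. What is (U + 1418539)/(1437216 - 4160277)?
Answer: -1495594/907687 ≈ -1.6477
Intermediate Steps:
(U + 1418539)/(1437216 - 4160277) = (3068243 + 1418539)/(1437216 - 4160277) = 4486782/(-2723061) = 4486782*(-1/2723061) = -1495594/907687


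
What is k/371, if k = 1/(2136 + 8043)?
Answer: 1/3776409 ≈ 2.6480e-7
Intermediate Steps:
k = 1/10179 ≈ 9.8241e-5
k/371 = (1/10179)/371 = (1/10179)*(1/371) = 1/3776409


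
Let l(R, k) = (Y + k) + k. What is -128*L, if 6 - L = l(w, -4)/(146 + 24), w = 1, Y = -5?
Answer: -66112/85 ≈ -777.79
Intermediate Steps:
l(R, k) = -5 + 2*k (l(R, k) = (-5 + k) + k = -5 + 2*k)
L = 1033/170 (L = 6 - (-5 + 2*(-4))/(146 + 24) = 6 - (-5 - 8)/170 = 6 - (-13)/170 = 6 - 1*(-13/170) = 6 + 13/170 = 1033/170 ≈ 6.0765)
-128*L = -128*1033/170 = -66112/85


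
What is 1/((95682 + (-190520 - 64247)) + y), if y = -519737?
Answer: -1/678822 ≈ -1.4731e-6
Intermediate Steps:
1/((95682 + (-190520 - 64247)) + y) = 1/((95682 + (-190520 - 64247)) - 519737) = 1/((95682 - 254767) - 519737) = 1/(-159085 - 519737) = 1/(-678822) = -1/678822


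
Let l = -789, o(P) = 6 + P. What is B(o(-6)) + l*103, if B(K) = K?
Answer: -81267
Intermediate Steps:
B(o(-6)) + l*103 = (6 - 6) - 789*103 = 0 - 81267 = -81267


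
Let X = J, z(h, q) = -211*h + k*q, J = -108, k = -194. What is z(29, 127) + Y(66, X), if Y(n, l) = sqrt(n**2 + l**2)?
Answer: -30757 + 6*sqrt(445) ≈ -30630.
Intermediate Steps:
z(h, q) = -211*h - 194*q
X = -108
Y(n, l) = sqrt(l**2 + n**2)
z(29, 127) + Y(66, X) = (-211*29 - 194*127) + sqrt((-108)**2 + 66**2) = (-6119 - 24638) + sqrt(11664 + 4356) = -30757 + sqrt(16020) = -30757 + 6*sqrt(445)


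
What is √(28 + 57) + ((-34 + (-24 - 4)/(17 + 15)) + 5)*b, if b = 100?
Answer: -5975/2 + √85 ≈ -2978.3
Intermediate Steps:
√(28 + 57) + ((-34 + (-24 - 4)/(17 + 15)) + 5)*b = √(28 + 57) + ((-34 + (-24 - 4)/(17 + 15)) + 5)*100 = √85 + ((-34 - 28/32) + 5)*100 = √85 + ((-34 - 28*1/32) + 5)*100 = √85 + ((-34 - 7/8) + 5)*100 = √85 + (-279/8 + 5)*100 = √85 - 239/8*100 = √85 - 5975/2 = -5975/2 + √85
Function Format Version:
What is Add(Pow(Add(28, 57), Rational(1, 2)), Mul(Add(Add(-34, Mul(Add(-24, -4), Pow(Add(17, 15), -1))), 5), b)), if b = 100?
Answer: Add(Rational(-5975, 2), Pow(85, Rational(1, 2))) ≈ -2978.3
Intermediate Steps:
Add(Pow(Add(28, 57), Rational(1, 2)), Mul(Add(Add(-34, Mul(Add(-24, -4), Pow(Add(17, 15), -1))), 5), b)) = Add(Pow(Add(28, 57), Rational(1, 2)), Mul(Add(Add(-34, Mul(Add(-24, -4), Pow(Add(17, 15), -1))), 5), 100)) = Add(Pow(85, Rational(1, 2)), Mul(Add(Add(-34, Mul(-28, Pow(32, -1))), 5), 100)) = Add(Pow(85, Rational(1, 2)), Mul(Add(Add(-34, Mul(-28, Rational(1, 32))), 5), 100)) = Add(Pow(85, Rational(1, 2)), Mul(Add(Add(-34, Rational(-7, 8)), 5), 100)) = Add(Pow(85, Rational(1, 2)), Mul(Add(Rational(-279, 8), 5), 100)) = Add(Pow(85, Rational(1, 2)), Mul(Rational(-239, 8), 100)) = Add(Pow(85, Rational(1, 2)), Rational(-5975, 2)) = Add(Rational(-5975, 2), Pow(85, Rational(1, 2)))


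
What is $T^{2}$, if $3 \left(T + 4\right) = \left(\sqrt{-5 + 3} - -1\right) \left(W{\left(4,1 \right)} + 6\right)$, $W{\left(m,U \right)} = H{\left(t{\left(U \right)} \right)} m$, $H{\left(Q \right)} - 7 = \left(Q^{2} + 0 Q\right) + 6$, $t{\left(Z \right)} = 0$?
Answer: $- \frac{4612}{9} + \frac{5336 i \sqrt{2}}{9} \approx -512.44 + 838.47 i$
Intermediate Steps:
$H{\left(Q \right)} = 13 + Q^{2}$ ($H{\left(Q \right)} = 7 + \left(\left(Q^{2} + 0 Q\right) + 6\right) = 7 + \left(\left(Q^{2} + 0\right) + 6\right) = 7 + \left(Q^{2} + 6\right) = 7 + \left(6 + Q^{2}\right) = 13 + Q^{2}$)
$W{\left(m,U \right)} = 13 m$ ($W{\left(m,U \right)} = \left(13 + 0^{2}\right) m = \left(13 + 0\right) m = 13 m$)
$T = \frac{46}{3} + \frac{58 i \sqrt{2}}{3}$ ($T = -4 + \frac{\left(\sqrt{-5 + 3} - -1\right) \left(13 \cdot 4 + 6\right)}{3} = -4 + \frac{\left(\sqrt{-2} + 1\right) \left(52 + 6\right)}{3} = -4 + \frac{\left(i \sqrt{2} + 1\right) 58}{3} = -4 + \frac{\left(1 + i \sqrt{2}\right) 58}{3} = -4 + \frac{58 + 58 i \sqrt{2}}{3} = -4 + \left(\frac{58}{3} + \frac{58 i \sqrt{2}}{3}\right) = \frac{46}{3} + \frac{58 i \sqrt{2}}{3} \approx 15.333 + 27.341 i$)
$T^{2} = \left(\frac{46}{3} + \frac{58 i \sqrt{2}}{3}\right)^{2}$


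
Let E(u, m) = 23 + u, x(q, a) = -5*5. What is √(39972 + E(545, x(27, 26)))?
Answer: 2*√10135 ≈ 201.35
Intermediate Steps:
x(q, a) = -25
√(39972 + E(545, x(27, 26))) = √(39972 + (23 + 545)) = √(39972 + 568) = √40540 = 2*√10135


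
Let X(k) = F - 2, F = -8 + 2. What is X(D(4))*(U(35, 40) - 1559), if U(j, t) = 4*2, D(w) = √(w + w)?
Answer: 12408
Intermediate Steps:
F = -6
D(w) = √2*√w (D(w) = √(2*w) = √2*√w)
U(j, t) = 8
X(k) = -8 (X(k) = -6 - 2 = -8)
X(D(4))*(U(35, 40) - 1559) = -8*(8 - 1559) = -8*(-1551) = 12408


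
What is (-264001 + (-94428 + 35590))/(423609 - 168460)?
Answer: -322839/255149 ≈ -1.2653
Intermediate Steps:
(-264001 + (-94428 + 35590))/(423609 - 168460) = (-264001 - 58838)/255149 = -322839*1/255149 = -322839/255149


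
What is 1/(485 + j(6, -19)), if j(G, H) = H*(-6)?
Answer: 1/599 ≈ 0.0016694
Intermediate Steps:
j(G, H) = -6*H
1/(485 + j(6, -19)) = 1/(485 - 6*(-19)) = 1/(485 + 114) = 1/599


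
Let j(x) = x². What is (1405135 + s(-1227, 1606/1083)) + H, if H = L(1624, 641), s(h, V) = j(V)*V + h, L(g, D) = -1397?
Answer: 1781528013647173/1270238787 ≈ 1.4025e+6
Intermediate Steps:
s(h, V) = h + V³ (s(h, V) = V²*V + h = V³ + h = h + V³)
H = -1397
(1405135 + s(-1227, 1606/1083)) + H = (1405135 + (-1227 + (1606/1083)³)) - 1397 = (1405135 + (-1227 + 4142253016/1270238787)) - 1397 = (1405135 - 1554440738633/1270238787) - 1397 = 1783302537232612/1270238787 - 1397 = 1781528013647173/1270238787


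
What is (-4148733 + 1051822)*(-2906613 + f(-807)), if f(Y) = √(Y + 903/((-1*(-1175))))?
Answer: 9001521772443 - 9290733*I*√4947126/235 ≈ 9.0015e+12 - 8.7934e+7*I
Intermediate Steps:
f(Y) = √(903/1175 + Y) (f(Y) = √(Y + 903/1175) = √(903/1175 + Y))
(-4148733 + 1051822)*(-2906613 + f(-807)) = (-4148733 + 1051822)*(-2906613 + √(42441 + 55225*(-807))/235) = -3096911*(-2906613 + √(42441 - 44566575)/235) = -3096911*(-2906613 + √(-44524134)/235) = -3096911*(-2906613 + (3*I*√4947126)/235) = -3096911*(-2906613 + 3*I*√4947126/235) = 9001521772443 - 9290733*I*√4947126/235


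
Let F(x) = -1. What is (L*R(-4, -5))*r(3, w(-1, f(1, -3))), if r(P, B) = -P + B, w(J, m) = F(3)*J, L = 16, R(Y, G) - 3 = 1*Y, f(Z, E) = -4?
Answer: 32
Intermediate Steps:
R(Y, G) = 3 + Y (R(Y, G) = 3 + 1*Y = 3 + Y)
w(J, m) = -J
r(P, B) = B - P
(L*R(-4, -5))*r(3, w(-1, f(1, -3))) = (16*(3 - 4))*(-1*(-1) - 1*3) = (16*(-1))*(1 - 3) = -16*(-2) = 32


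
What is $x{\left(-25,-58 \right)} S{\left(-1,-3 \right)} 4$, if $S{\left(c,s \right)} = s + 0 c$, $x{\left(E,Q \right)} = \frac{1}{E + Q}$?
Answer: $\frac{12}{83} \approx 0.14458$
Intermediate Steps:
$S{\left(c,s \right)} = s$ ($S{\left(c,s \right)} = s + 0 = s$)
$x{\left(-25,-58 \right)} S{\left(-1,-3 \right)} 4 = \frac{\left(-3\right) 4}{-25 - 58} = \frac{1}{-83} \left(-12\right) = \left(- \frac{1}{83}\right) \left(-12\right) = \frac{12}{83}$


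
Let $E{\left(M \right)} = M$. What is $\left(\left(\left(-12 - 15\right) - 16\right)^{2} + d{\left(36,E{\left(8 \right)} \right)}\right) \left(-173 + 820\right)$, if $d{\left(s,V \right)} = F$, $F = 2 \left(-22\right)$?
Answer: $1167835$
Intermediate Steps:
$F = -44$
$d{\left(s,V \right)} = -44$
$\left(\left(\left(-12 - 15\right) - 16\right)^{2} + d{\left(36,E{\left(8 \right)} \right)}\right) \left(-173 + 820\right) = \left(\left(\left(-12 - 15\right) - 16\right)^{2} - 44\right) \left(-173 + 820\right) = \left(\left(-27 - 16\right)^{2} - 44\right) 647 = \left(\left(-43\right)^{2} - 44\right) 647 = \left(1849 - 44\right) 647 = 1805 \cdot 647 = 1167835$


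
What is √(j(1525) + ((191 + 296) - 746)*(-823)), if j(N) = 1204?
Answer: √214361 ≈ 462.99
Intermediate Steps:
√(j(1525) + ((191 + 296) - 746)*(-823)) = √(1204 + ((191 + 296) - 746)*(-823)) = √(1204 + (487 - 746)*(-823)) = √(1204 - 259*(-823)) = √(1204 + 213157) = √214361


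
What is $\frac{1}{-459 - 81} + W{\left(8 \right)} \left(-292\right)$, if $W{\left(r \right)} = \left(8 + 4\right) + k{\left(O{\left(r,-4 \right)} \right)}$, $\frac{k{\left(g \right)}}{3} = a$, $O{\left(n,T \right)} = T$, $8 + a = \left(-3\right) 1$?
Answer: $\frac{3311279}{540} \approx 6132.0$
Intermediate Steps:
$a = -11$ ($a = -8 - 3 = -11$)
$k{\left(g \right)} = -33$ ($k{\left(g \right)} = 3 \left(-11\right) = -33$)
$W{\left(r \right)} = -21$ ($W{\left(r \right)} = \left(8 + 4\right) - 33 = 12 - 33 = -21$)
$\frac{1}{-459 - 81} + W{\left(8 \right)} \left(-292\right) = \frac{1}{-459 - 81} - -6132 = \frac{1}{-540} + 6132 = - \frac{1}{540} + 6132 = \frac{3311279}{540}$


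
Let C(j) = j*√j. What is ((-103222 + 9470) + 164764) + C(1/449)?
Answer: 71012 + √449/201601 ≈ 71012.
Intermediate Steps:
C(j) = j^(3/2)
((-103222 + 9470) + 164764) + C(1/449) = ((-103222 + 9470) + 164764) + (1/449)^(3/2) = (-93752 + 164764) + (1/449)^(3/2) = 71012 + √449/201601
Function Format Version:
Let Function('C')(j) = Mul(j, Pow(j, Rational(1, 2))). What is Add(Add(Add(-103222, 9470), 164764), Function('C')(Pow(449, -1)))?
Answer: Add(71012, Mul(Rational(1, 201601), Pow(449, Rational(1, 2)))) ≈ 71012.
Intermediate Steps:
Function('C')(j) = Pow(j, Rational(3, 2))
Add(Add(Add(-103222, 9470), 164764), Function('C')(Pow(449, -1))) = Add(Add(Add(-103222, 9470), 164764), Pow(Pow(449, -1), Rational(3, 2))) = Add(Add(-93752, 164764), Pow(Rational(1, 449), Rational(3, 2))) = Add(71012, Mul(Rational(1, 201601), Pow(449, Rational(1, 2))))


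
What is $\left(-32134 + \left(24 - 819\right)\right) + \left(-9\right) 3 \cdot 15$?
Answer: $-33334$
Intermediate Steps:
$\left(-32134 + \left(24 - 819\right)\right) + \left(-9\right) 3 \cdot 15 = \left(-32134 + \left(24 - 819\right)\right) - 405 = \left(-32134 - 795\right) - 405 = -32929 - 405 = -33334$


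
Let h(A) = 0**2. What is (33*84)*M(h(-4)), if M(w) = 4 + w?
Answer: 11088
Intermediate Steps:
h(A) = 0
(33*84)*M(h(-4)) = (33*84)*(4 + 0) = 2772*4 = 11088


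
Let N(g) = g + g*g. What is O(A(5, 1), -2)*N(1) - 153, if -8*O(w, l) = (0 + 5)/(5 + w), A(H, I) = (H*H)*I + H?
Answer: -4285/28 ≈ -153.04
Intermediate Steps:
A(H, I) = H + I*H² (A(H, I) = H²*I + H = I*H² + H = H + I*H²)
O(w, l) = -5/(8*(5 + w)) (O(w, l) = -(0 + 5)/(8*(5 + w)) = -5/(8*(5 + w)))
N(g) = g + g²
O(A(5, 1), -2)*N(1) - 153 = (-5/(40 + 8*(5*(1 + 5*1))))*(1*(1 + 1)) - 153 = (-5/(40 + 8*(5*(1 + 5))))*(1*2) - 153 = -5/(40 + 8*(5*6))*2 - 153 = -5/(40 + 8*30)*2 - 153 = -5/(40 + 240)*2 - 153 = -5/280*2 - 153 = -5*1/280*2 - 153 = -1/56*2 - 153 = -1/28 - 153 = -4285/28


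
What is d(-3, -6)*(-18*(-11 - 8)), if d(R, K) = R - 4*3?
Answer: -5130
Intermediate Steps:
d(R, K) = -12 + R (d(R, K) = R - 12 = -12 + R)
d(-3, -6)*(-18*(-11 - 8)) = (-12 - 3)*(-18*(-11 - 8)) = -(-270)*(-19) = -15*342 = -5130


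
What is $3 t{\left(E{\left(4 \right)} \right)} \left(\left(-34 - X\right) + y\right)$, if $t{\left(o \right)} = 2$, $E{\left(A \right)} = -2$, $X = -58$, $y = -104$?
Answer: $-480$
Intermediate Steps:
$3 t{\left(E{\left(4 \right)} \right)} \left(\left(-34 - X\right) + y\right) = 3 \cdot 2 \left(\left(-34 - -58\right) - 104\right) = 6 \left(\left(-34 + 58\right) - 104\right) = 6 \left(24 - 104\right) = 6 \left(-80\right) = -480$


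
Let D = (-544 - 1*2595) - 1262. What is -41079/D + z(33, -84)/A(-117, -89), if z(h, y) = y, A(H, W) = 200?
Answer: 653843/73350 ≈ 8.9140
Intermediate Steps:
D = -4401 (D = (-544 - 2595) - 1262 = -3139 - 1262 = -4401)
-41079/D + z(33, -84)/A(-117, -89) = -41079/(-4401) - 84/200 = -41079*(-1/4401) - 84*1/200 = 13693/1467 - 21/50 = 653843/73350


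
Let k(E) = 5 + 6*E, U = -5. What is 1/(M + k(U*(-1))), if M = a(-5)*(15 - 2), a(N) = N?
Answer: -1/30 ≈ -0.033333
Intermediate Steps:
M = -65 (M = -5*(15 - 2) = -5*13 = -65)
1/(M + k(U*(-1))) = 1/(-65 + (5 + 6*(-5*(-1)))) = 1/(-65 + (5 + 6*5)) = 1/(-65 + (5 + 30)) = 1/(-65 + 35) = 1/(-30) = -1/30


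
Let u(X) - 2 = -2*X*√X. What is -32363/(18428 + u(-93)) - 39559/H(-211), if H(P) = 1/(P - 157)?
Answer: 2495790792231723/171441164 + 3009759*I*√93/171441164 ≈ 1.4558e+7 + 0.1693*I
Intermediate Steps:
H(P) = 1/(-157 + P)
u(X) = 2 - 2*X^(3/2) (u(X) = 2 - 2*X*√X = 2 - 2*X^(3/2))
-32363/(18428 + u(-93)) - 39559/H(-211) = -32363/(18428 + (2 - (-186)*I*√93)) - 39559/(1/(-157 - 211)) = -32363/(18428 + (2 - (-186)*I*√93)) - 39559/(1/(-368)) = -32363/(18428 + (2 + 186*I*√93)) - 39559/(-1/368) = -32363/(18430 + 186*I*√93) - 39559*(-368) = -32363/(18430 + 186*I*√93) + 14557712 = 14557712 - 32363/(18430 + 186*I*√93)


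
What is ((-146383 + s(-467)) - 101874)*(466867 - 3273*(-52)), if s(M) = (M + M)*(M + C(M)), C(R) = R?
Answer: 397590381237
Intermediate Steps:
s(M) = 4*M² (s(M) = (M + M)*(M + M) = (2*M)*(2*M) = 4*M²)
((-146383 + s(-467)) - 101874)*(466867 - 3273*(-52)) = ((-146383 + 4*(-467)²) - 101874)*(466867 - 3273*(-52)) = ((-146383 + 4*218089) - 101874)*(466867 + 170196) = ((-146383 + 872356) - 101874)*637063 = (725973 - 101874)*637063 = 624099*637063 = 397590381237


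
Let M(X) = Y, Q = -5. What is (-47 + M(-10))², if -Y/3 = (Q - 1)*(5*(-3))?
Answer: 100489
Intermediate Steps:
Y = -270 (Y = -3*(-5 - 1)*5*(-3) = -(-18)*(-15) = -3*90 = -270)
M(X) = -270
(-47 + M(-10))² = (-47 - 270)² = (-317)² = 100489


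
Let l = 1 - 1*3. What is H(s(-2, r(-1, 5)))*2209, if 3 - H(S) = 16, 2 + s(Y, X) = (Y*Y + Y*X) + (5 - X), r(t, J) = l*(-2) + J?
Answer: -28717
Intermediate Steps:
l = -2 (l = 1 - 3 = -2)
r(t, J) = 4 + J (r(t, J) = -2*(-2) + J = 4 + J)
s(Y, X) = 3 + Y² - X + X*Y (s(Y, X) = -2 + ((Y*Y + Y*X) + (5 - X)) = -2 + ((Y² + X*Y) + (5 - X)) = -2 + (5 + Y² - X + X*Y) = 3 + Y² - X + X*Y)
H(S) = -13 (H(S) = 3 - 1*16 = 3 - 16 = -13)
H(s(-2, r(-1, 5)))*2209 = -13*2209 = -28717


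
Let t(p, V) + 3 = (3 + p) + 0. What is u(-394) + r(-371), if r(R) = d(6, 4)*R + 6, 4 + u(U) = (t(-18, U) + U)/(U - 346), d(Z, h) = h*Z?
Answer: -1646767/185 ≈ -8901.4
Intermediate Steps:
t(p, V) = p (t(p, V) = -3 + ((3 + p) + 0) = -3 + (3 + p) = p)
d(Z, h) = Z*h
u(U) = -4 + (-18 + U)/(-346 + U) (u(U) = -4 + (-18 + U)/(U - 346) = -4 + (-18 + U)/(-346 + U))
r(R) = 6 + 24*R (r(R) = (6*4)*R + 6 = 24*R + 6 = 6 + 24*R)
u(-394) + r(-371) = (1366 - 3*(-394))/(-346 - 394) + (6 + 24*(-371)) = (1366 + 1182)/(-740) + (6 - 8904) = -1/740*2548 - 8898 = -637/185 - 8898 = -1646767/185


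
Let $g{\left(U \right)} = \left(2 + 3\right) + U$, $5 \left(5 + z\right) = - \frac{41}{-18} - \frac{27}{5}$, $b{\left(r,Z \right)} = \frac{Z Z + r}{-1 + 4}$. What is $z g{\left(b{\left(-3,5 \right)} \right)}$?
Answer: $- \frac{93647}{1350} \approx -69.368$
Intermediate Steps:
$b{\left(r,Z \right)} = \frac{r}{3} + \frac{Z^{2}}{3}$ ($b{\left(r,Z \right)} = \frac{Z^{2} + r}{3} = \left(r + Z^{2}\right) \frac{1}{3} = \frac{r}{3} + \frac{Z^{2}}{3}$)
$z = - \frac{2531}{450}$ ($z = -5 + \frac{- \frac{41}{-18} - \frac{27}{5}}{5} = -5 + \frac{\left(-41\right) \left(- \frac{1}{18}\right) - \frac{27}{5}}{5} = -5 + \frac{\frac{41}{18} - \frac{27}{5}}{5} = -5 + \frac{1}{5} \left(- \frac{281}{90}\right) = -5 - \frac{281}{450} = - \frac{2531}{450} \approx -5.6244$)
$g{\left(U \right)} = 5 + U$
$z g{\left(b{\left(-3,5 \right)} \right)} = - \frac{2531 \left(5 + \left(\frac{1}{3} \left(-3\right) + \frac{5^{2}}{3}\right)\right)}{450} = - \frac{2531 \left(5 + \left(-1 + \frac{1}{3} \cdot 25\right)\right)}{450} = - \frac{2531 \left(5 + \left(-1 + \frac{25}{3}\right)\right)}{450} = - \frac{2531 \left(5 + \frac{22}{3}\right)}{450} = \left(- \frac{2531}{450}\right) \frac{37}{3} = - \frac{93647}{1350}$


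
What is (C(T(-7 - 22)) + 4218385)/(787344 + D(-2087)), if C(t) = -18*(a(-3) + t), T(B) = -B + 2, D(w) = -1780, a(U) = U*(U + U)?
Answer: 4217503/785564 ≈ 5.3688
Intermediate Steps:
a(U) = 2*U² (a(U) = U*(2*U) = 2*U²)
T(B) = 2 - B
C(t) = -324 - 18*t (C(t) = -18*(2*(-3)² + t) = -18*(2*9 + t) = -18*(18 + t) = -324 - 18*t)
(C(T(-7 - 22)) + 4218385)/(787344 + D(-2087)) = ((-324 - 18*(2 - (-7 - 22))) + 4218385)/(787344 - 1780) = ((-324 - 18*(2 - 1*(-29))) + 4218385)/785564 = ((-324 - 18*(2 + 29)) + 4218385)*(1/785564) = ((-324 - 18*31) + 4218385)*(1/785564) = ((-324 - 558) + 4218385)*(1/785564) = (-882 + 4218385)*(1/785564) = 4217503*(1/785564) = 4217503/785564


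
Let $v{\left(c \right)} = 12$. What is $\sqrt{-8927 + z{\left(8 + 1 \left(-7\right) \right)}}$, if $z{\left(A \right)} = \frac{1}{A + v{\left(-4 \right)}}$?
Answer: $\frac{5 i \sqrt{60346}}{13} \approx 94.482 i$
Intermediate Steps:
$z{\left(A \right)} = \frac{1}{12 + A}$ ($z{\left(A \right)} = \frac{1}{A + 12} = \frac{1}{12 + A}$)
$\sqrt{-8927 + z{\left(8 + 1 \left(-7\right) \right)}} = \sqrt{-8927 + \frac{1}{12 + \left(8 + 1 \left(-7\right)\right)}} = \sqrt{-8927 + \frac{1}{12 + \left(8 - 7\right)}} = \sqrt{-8927 + \frac{1}{12 + 1}} = \sqrt{-8927 + \frac{1}{13}} = \sqrt{- \frac{116050}{13}} = \frac{5 i \sqrt{60346}}{13}$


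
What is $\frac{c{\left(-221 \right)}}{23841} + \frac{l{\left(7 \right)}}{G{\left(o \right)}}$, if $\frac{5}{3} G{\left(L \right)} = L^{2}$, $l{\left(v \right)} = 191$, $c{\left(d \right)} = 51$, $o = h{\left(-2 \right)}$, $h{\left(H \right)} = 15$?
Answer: $\frac{168908}{119205} \approx 1.417$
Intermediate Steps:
$o = 15$
$G{\left(L \right)} = \frac{3 L^{2}}{5}$
$\frac{c{\left(-221 \right)}}{23841} + \frac{l{\left(7 \right)}}{G{\left(o \right)}} = \frac{51}{23841} + \frac{191}{\frac{3}{5} \cdot 15^{2}} = 51 \cdot \frac{1}{23841} + \frac{191}{\frac{3}{5} \cdot 225} = \frac{17}{7947} + \frac{191}{135} = \frac{168908}{119205}$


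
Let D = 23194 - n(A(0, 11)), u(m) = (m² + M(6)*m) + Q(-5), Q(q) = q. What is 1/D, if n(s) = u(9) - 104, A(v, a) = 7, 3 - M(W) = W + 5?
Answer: 1/23294 ≈ 4.2929e-5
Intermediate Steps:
M(W) = -2 - W (M(W) = 3 - (W + 5) = 3 - (5 + W) = 3 + (-5 - W) = -2 - W)
u(m) = -5 + m² - 8*m (u(m) = (m² + (-2 - 1*6)*m) - 5 = (m² + (-2 - 6)*m) - 5 = (m² - 8*m) - 5 = -5 + m² - 8*m)
n(s) = -100 (n(s) = (-5 + 9² - 8*9) - 104 = (-5 + 81 - 72) - 104 = 4 - 104 = -100)
D = 23294 (D = 23194 - 1*(-100) = 23194 + 100 = 23294)
1/D = 1/23294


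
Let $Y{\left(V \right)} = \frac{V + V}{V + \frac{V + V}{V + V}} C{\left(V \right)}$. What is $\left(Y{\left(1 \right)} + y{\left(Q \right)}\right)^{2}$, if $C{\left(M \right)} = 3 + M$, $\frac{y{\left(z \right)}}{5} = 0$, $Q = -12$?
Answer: $16$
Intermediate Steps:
$y{\left(z \right)} = 0$ ($y{\left(z \right)} = 5 \cdot 0 = 0$)
$Y{\left(V \right)} = \frac{2 V \left(3 + V\right)}{1 + V}$ ($Y{\left(V \right)} = \frac{V + V}{V + \frac{V + V}{V + V}} \left(3 + V\right) = \frac{2 V}{V + \frac{2 V}{2 V}} \left(3 + V\right) = \frac{2 V}{V + 2 V \frac{1}{2 V}} \left(3 + V\right) = \frac{2 V}{V + 1} \left(3 + V\right) = \frac{2 V}{1 + V} \left(3 + V\right) = \frac{2 V \left(3 + V\right)}{1 + V}$)
$\left(Y{\left(1 \right)} + y{\left(Q \right)}\right)^{2} = \left(2 \cdot 1 \frac{1}{1 + 1} \left(3 + 1\right) + 0\right)^{2} = \left(2 \cdot 1 \cdot \frac{1}{2} \cdot 4 + 0\right)^{2} = \left(4 + 0\right)^{2} = 4^{2} = 16$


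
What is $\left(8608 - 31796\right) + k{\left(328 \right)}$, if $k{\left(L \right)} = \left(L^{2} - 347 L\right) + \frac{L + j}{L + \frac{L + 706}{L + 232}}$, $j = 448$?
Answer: $- \frac{2716925660}{92357} \approx -29418.0$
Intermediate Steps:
$k{\left(L \right)} = L^{2} - 347 L + \frac{448 + L}{L + \frac{706 + L}{232 + L}}$ ($k{\left(L \right)} = \left(L^{2} - 347 L\right) + \frac{L + 448}{L + \frac{L + 706}{L + 232}} = \left(L^{2} - 347 L\right) + \frac{448 + L}{L + \frac{706 + L}{232 + L}} = L^{2} - 347 L + \frac{448 + L}{L + \frac{706 + L}{232 + L}}$)
$\left(8608 - 31796\right) + k{\left(328 \right)} = \left(8608 - 31796\right) + \frac{103936 + 328^{4} - 80131056 - 80144 \cdot 328^{2} - 114 \cdot 328^{3}}{706 + 328^{2} + 233 \cdot 328} = -23188 + \frac{103936 + 11574317056 - 80131056 - 8622212096 - 4022780928}{706 + 107584 + 76424} = -23188 + \frac{103936 + 11574317056 - 80131056 - 8622212096 - 4022780928}{184714} = -23188 + \frac{1}{184714} \left(-1150703088\right) = -23188 - \frac{575351544}{92357} = - \frac{2716925660}{92357}$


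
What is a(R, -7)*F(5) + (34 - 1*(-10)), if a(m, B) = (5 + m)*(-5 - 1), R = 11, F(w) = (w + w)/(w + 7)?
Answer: -36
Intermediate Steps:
F(w) = 2*w/(7 + w) (F(w) = (2*w)/(7 + w) = 2*w/(7 + w))
a(m, B) = -30 - 6*m (a(m, B) = (5 + m)*(-6) = -30 - 6*m)
a(R, -7)*F(5) + (34 - 1*(-10)) = (-30 - 6*11)*(2*5/(7 + 5)) + (34 - 1*(-10)) = (-30 - 66)*(2*5/12) + (34 + 10) = -192*5/12 + 44 = -96*⅚ + 44 = -80 + 44 = -36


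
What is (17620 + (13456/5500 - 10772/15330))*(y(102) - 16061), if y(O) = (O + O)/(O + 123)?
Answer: -44740729995562534/158090625 ≈ -2.8301e+8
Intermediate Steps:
y(O) = 2*O/(123 + O) (y(O) = (2*O)/(123 + O) = 2*O/(123 + O))
(17620 + (13456/5500 - 10772/15330))*(y(102) - 16061) = (17620 + (13456/5500 - 10772/15330))*(2*102/(123 + 102) - 16061) = (17620 + (13456*(1/5500) - 10772*1/15330))*(2*102/225 - 16061) = (17620 + (3364/1375 - 5386/7665))*(2*102*(1/225) - 16061) = (17620 + 3675862/2107875)*(68/75 - 16061) = (37144433362/2107875)*(-1204507/75) = -44740729995562534/158090625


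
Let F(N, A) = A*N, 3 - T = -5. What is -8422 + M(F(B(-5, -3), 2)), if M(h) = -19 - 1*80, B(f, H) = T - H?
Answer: -8521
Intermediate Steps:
T = 8 (T = 3 - 1*(-5) = 3 + 5 = 8)
B(f, H) = 8 - H
M(h) = -99 (M(h) = -19 - 80 = -99)
-8422 + M(F(B(-5, -3), 2)) = -8422 - 99 = -8521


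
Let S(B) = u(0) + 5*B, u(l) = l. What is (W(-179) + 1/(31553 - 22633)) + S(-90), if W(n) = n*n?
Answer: 281791721/8920 ≈ 31591.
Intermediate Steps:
W(n) = n²
S(B) = 5*B (S(B) = 0 + 5*B = 5*B)
(W(-179) + 1/(31553 - 22633)) + S(-90) = ((-179)² + 1/(31553 - 22633)) + 5*(-90) = (32041 + 1/8920) - 450 = 285805721/8920 - 450 = 281791721/8920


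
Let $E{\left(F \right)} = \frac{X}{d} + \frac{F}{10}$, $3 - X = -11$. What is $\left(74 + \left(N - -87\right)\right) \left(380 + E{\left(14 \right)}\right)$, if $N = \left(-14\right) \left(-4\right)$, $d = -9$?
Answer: $\frac{3709181}{45} \approx 82426.0$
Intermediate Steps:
$X = 14$ ($X = 3 - -11 = 3 + 11 = 14$)
$E{\left(F \right)} = - \frac{14}{9} + \frac{F}{10}$ ($E{\left(F \right)} = \frac{14}{-9} + \frac{F}{10} = 14 \left(- \frac{1}{9}\right) + F \frac{1}{10} = - \frac{14}{9} + \frac{F}{10}$)
$N = 56$
$\left(74 + \left(N - -87\right)\right) \left(380 + E{\left(14 \right)}\right) = \left(74 + \left(56 - -87\right)\right) \left(380 + \left(- \frac{14}{9} + \frac{1}{10} \cdot 14\right)\right) = \left(74 + \left(56 + 87\right)\right) \left(380 + \left(- \frac{14}{9} + \frac{7}{5}\right)\right) = \left(74 + 143\right) \left(380 - \frac{7}{45}\right) = 217 \cdot \frac{17093}{45} = \frac{3709181}{45}$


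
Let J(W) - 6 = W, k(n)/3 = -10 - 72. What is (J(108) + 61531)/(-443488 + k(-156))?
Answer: -61645/443734 ≈ -0.13892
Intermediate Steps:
k(n) = -246 (k(n) = 3*(-10 - 72) = 3*(-82) = -246)
J(W) = 6 + W
(J(108) + 61531)/(-443488 + k(-156)) = ((6 + 108) + 61531)/(-443488 - 246) = (114 + 61531)/(-443734) = 61645*(-1/443734) = -61645/443734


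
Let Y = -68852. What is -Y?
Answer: 68852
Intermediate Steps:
-Y = -1*(-68852) = 68852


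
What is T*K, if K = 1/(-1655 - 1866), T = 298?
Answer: -298/3521 ≈ -0.084635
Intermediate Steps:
K = -1/3521 (K = 1/(-3521) = -1/3521 ≈ -0.00028401)
T*K = 298*(-1/3521) = -298/3521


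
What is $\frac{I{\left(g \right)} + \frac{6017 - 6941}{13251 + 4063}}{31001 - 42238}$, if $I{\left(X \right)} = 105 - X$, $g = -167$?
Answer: $- \frac{214022}{8843519} \approx -0.024201$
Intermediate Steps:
$\frac{I{\left(g \right)} + \frac{6017 - 6941}{13251 + 4063}}{31001 - 42238} = \frac{\left(105 - -167\right) + \frac{6017 - 6941}{13251 + 4063}}{31001 - 42238} = \frac{\left(105 + 167\right) - \frac{924}{17314}}{-11237} = \left(272 - \frac{42}{787}\right) \left(- \frac{1}{11237}\right) = \frac{214022}{787} \left(- \frac{1}{11237}\right) = - \frac{214022}{8843519}$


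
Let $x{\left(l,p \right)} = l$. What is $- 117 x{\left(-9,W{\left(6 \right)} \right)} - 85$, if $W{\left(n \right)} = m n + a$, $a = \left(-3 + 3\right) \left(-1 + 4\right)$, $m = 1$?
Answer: $968$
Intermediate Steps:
$a = 0$ ($a = 0 \cdot 3 = 0$)
$W{\left(n \right)} = n$ ($W{\left(n \right)} = 1 n + 0 = n + 0 = n$)
$- 117 x{\left(-9,W{\left(6 \right)} \right)} - 85 = \left(-117\right) \left(-9\right) - 85 = 1053 - 85 = 968$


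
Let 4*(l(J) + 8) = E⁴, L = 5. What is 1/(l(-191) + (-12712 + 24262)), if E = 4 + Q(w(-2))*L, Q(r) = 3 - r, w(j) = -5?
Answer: 1/948566 ≈ 1.0542e-6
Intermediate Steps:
E = 44 (E = 4 + (3 - 1*(-5))*5 = 4 + (3 + 5)*5 = 4 + 8*5 = 4 + 40 = 44)
l(J) = 937016 (l(J) = -8 + (¼)*44⁴ = -8 + (¼)*3748096 = -8 + 937024 = 937016)
1/(l(-191) + (-12712 + 24262)) = 1/(937016 + (-12712 + 24262)) = 1/(937016 + 11550) = 1/948566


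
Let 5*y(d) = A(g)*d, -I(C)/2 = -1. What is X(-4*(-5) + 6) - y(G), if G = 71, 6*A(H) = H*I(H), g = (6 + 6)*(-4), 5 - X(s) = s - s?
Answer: 1161/5 ≈ 232.20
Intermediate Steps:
I(C) = 2 (I(C) = -2*(-1) = 2)
X(s) = 5 (X(s) = 5 - (s - s) = 5 - 1*0 = 5 + 0 = 5)
g = -48 (g = 12*(-4) = -48)
A(H) = H/3 (A(H) = (H*2)/6 = (2*H)/6 = H/3)
y(d) = -16*d/5 (y(d) = (((1/3)*(-48))*d)/5 = (-16*d)/5 = -16*d/5)
X(-4*(-5) + 6) - y(G) = 5 - (-16)*71/5 = 5 - 1*(-1136/5) = 5 + 1136/5 = 1161/5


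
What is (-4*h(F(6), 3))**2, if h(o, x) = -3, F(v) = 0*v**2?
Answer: 144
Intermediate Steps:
F(v) = 0
(-4*h(F(6), 3))**2 = (-4*(-3))**2 = 12**2 = 144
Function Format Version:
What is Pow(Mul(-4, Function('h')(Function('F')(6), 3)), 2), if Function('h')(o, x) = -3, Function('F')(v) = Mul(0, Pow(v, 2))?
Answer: 144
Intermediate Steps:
Function('F')(v) = 0
Pow(Mul(-4, Function('h')(Function('F')(6), 3)), 2) = Pow(Mul(-4, -3), 2) = Pow(12, 2) = 144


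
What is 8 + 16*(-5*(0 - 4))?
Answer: 328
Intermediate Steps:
8 + 16*(-5*(0 - 4)) = 8 + 16*(-5*(-4)) = 8 + 16*20 = 8 + 320 = 328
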